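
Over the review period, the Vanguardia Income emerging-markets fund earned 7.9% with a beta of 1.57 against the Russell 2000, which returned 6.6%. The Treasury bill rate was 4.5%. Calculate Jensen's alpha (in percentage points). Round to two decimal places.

0.10

CAPM expected return = Rf + β(Rm − Rf) = 4.5% + 1.57 × (6.6% − 4.5%) = 4.5 + 1.57 × 2.10 = 7.7970%
Jensen's α = Rp − E[R] = 7.9% − 7.7970% = 0.1030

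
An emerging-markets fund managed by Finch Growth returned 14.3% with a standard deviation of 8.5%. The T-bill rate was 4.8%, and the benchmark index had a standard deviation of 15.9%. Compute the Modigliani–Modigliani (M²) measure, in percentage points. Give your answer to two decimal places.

22.57

Sharpe = (Rp − Rf) / σp = (14.3% − 4.8%) / 8.5% = 1.1176
M² = Rf + Sharpe × σm = 4.8% + 1.1176 × 15.9% = 22.5698%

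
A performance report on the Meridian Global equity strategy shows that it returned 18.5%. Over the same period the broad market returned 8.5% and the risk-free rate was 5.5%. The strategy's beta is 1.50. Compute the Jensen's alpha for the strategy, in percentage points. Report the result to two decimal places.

8.50

CAPM expected return = Rf + β(Rm − Rf) = 5.5% + 1.50 × (8.5% − 5.5%) = 5.5 + 1.50 × 3.00 = 10.0000%
Jensen's α = Rp − E[R] = 18.5% − 10.0000% = 8.5000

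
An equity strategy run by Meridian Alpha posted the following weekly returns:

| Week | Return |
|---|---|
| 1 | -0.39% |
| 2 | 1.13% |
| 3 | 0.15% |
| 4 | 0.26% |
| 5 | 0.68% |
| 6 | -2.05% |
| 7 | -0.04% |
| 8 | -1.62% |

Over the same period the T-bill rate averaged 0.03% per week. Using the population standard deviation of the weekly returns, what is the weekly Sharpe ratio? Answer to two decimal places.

r̄ = (-0.39 + 1.13 + 0.15 + 0.26 + 0.68 − 2.05 − 0.04 − 1.62) / 8 = -0.2350%
Population std dev = √[8.3682 / 8] = 1.0228%
Sharpe = (r̄ − rf) / σ = (-0.2350 − 0.03) / 1.0228 = -0.2650 / 1.0228 = -0.2591

-0.26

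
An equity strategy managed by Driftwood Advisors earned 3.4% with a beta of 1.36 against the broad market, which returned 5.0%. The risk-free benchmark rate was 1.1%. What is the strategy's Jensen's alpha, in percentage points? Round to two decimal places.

-3.00

CAPM expected return = Rf + β(Rm − Rf) = 1.1% + 1.36 × (5.0% − 1.1%) = 1.1 + 1.36 × 3.90 = 6.4040%
Jensen's α = Rp − E[R] = 3.4% − 6.4040% = -3.0040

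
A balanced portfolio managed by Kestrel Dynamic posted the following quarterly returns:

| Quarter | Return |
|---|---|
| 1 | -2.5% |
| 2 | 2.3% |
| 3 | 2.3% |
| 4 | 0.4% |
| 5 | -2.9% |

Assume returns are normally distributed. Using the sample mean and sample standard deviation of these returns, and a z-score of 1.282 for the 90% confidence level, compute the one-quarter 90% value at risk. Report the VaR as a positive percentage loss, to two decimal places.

r̄ = (-2.5 + 2.3 + 2.3 + 0.4 − 2.9) / 5 = -0.0800%
Σ(r − r̄)² = (-2.5 − (-0.0800))² + (2.3 − (-0.0800))² + (2.3 − (-0.0800))² + … = 25.3680
σ = √[25.3680 / 4] = 2.5183%
VaR = −(r̄ − z·σ) = −(-0.0800 − 1.282 × 2.5183) = −(-3.3085) = 3.3085%

3.31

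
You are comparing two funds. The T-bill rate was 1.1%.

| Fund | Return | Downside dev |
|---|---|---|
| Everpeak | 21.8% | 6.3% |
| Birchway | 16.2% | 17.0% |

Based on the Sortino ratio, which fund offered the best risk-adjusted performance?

Everpeak: Sortino ratio = (21.8% − 1.1%) / 6.3% = 3.286
Birchway: Sortino ratio = (16.2% − 1.1%) / 17.0% = 0.888
Highest: Everpeak (3.286).

Everpeak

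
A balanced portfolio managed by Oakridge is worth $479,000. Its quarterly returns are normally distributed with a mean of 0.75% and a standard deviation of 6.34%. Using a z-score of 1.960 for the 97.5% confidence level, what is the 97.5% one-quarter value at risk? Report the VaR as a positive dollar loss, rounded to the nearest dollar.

Return at the 97.5% tail: μ − z·σ = 0.75% − 1.960 × 6.34% = 0.75 − 12.4264 = -11.6764%
VaR = −(-11.6764%) × $479,000 = 11.6764% × $479,000 = $55,930

$55,930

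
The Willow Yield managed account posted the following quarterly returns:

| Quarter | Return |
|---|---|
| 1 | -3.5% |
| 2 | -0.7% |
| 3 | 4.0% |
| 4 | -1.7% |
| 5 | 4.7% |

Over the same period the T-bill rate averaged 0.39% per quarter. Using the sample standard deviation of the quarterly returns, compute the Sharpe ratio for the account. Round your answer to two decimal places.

Mean return r̄ = 2.80 / 5 = 0.5600%
Sample std dev = √[52.1520 / 4] = 3.6108%
Sharpe = (r̄ − rf) / σ = (0.5600 − 0.39) / 3.6108 = 0.1700 / 3.6108 = 0.0471

0.05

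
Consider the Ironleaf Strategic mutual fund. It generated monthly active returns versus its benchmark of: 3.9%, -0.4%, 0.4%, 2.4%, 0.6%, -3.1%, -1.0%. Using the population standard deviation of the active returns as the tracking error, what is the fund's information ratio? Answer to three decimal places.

0.190

μ = (3.9 − 0.4 + 0.4 + 2.4 + 0.6 − 3.1 − 1) / 7 = 0.4000%
Population σ = √[Σ(r − μ)² / 7] = √[31.1400 / 7] = √4.4486 = 2.1092%
IR = μ / tracking error = 0.4000 / 2.1092 = 0.1896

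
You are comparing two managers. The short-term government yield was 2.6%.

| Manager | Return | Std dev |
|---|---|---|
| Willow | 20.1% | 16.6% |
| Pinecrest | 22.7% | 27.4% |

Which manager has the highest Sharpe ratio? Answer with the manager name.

Willow: Sharpe ratio = (20.1% − 2.6%) / 16.6% = 1.054
Pinecrest: Sharpe ratio = (22.7% − 2.6%) / 27.4% = 0.734
Highest: Willow (1.054).

Willow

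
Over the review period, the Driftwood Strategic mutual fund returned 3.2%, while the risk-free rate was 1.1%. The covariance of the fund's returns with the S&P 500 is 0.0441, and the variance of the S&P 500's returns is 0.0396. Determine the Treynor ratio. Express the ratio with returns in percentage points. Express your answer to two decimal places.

1.89

β = Cov / Var = 0.0441 / 0.0396 = 1.1136
Treynor = (Rp − Rf) / β = (3.2% − 1.1%) / 1.1136 = 2.10 / 1.1136 = 1.8858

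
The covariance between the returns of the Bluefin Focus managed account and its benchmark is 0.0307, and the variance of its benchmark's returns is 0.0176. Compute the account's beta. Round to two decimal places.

β = Cov(Rp, Rm) / Var(Rm) = 0.0307 / 0.0176 = 1.7443

1.74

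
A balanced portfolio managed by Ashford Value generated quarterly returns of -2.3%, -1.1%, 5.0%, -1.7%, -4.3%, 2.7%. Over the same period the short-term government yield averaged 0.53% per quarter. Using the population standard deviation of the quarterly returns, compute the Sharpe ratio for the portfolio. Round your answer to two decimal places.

-0.26

Mean return r̄ = -1.70 / 6 = -0.2833%
Population σ = √[Σ(r − r̄)² / 6] = √[59.6883 / 6] = √9.9481 = 3.1541%
Sharpe = (r̄ − rf) / σ = (-0.2833 − 0.53) / 3.1541 = -0.8133 / 3.1541 = -0.2579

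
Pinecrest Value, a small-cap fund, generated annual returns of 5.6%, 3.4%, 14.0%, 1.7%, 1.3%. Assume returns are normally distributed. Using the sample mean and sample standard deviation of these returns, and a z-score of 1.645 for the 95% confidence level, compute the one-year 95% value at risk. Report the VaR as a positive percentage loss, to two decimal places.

3.36

r̄ = (5.6 + 3.4 + 14 + 1.7 + 1.3) / 5 = 5.2000%
Σ(r − r̄)² = 108.3000; sample σ = √(108.3000/4) = 5.2034%
VaR = −(r̄ − z·σ) = −(5.2000 − 1.645 × 5.2034) = −(-3.3596) = 3.3596%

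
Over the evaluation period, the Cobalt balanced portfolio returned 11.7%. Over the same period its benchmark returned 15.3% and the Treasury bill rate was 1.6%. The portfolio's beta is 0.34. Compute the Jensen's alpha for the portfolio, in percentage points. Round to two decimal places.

CAPM expected return = Rf + β(Rm − Rf) = 1.6% + 0.34 × (15.3% − 1.6%) = 1.6 + 0.34 × 13.70 = 6.2580%
Jensen's α = Rp − E[R] = 11.7% − 6.2580% = 5.4420

5.44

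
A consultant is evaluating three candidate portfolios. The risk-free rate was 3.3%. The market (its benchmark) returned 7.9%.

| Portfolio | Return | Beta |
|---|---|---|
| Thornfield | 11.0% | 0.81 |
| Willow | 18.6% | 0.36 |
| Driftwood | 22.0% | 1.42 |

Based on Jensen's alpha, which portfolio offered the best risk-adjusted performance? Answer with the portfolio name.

Willow

Thornfield: α = 11.0% − [3.3% + 0.81 × (7.9% − 3.3%)] = 3.974
Willow: α = 18.6% − [3.3% + 0.36 × (7.9% − 3.3%)] = 13.644
Driftwood: α = 22.0% − [3.3% + 1.42 × (7.9% − 3.3%)] = 12.168
Highest: Willow (13.644).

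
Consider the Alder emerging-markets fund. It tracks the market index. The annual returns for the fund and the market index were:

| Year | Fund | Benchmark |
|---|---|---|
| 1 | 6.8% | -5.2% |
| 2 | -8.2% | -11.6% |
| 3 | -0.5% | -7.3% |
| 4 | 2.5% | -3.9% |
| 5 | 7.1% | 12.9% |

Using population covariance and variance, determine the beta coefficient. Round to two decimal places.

r̄p = 1.5400%,  r̄m = -3.0200%
Cov = Σ(rp − r̄p)(rm − r̄m) / 5 = 33.7008
Var(rm) = Σ(rm − r̄m)² / 5 = 70.1816
β = Cov / Var = 33.7008 / 70.1816 = 0.4802

0.48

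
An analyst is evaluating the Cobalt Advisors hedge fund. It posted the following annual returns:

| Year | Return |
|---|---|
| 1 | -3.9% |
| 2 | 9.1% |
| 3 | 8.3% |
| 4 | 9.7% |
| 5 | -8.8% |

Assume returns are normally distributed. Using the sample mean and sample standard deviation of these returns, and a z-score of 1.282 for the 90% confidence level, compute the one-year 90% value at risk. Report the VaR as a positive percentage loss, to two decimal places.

Mean return r̄ = 14.40 / 5 = 2.8800%
Sample σ = √[Σ(r − r̄)² / 4] = √[296.9680 / 4] = √74.2420 = 8.6164%
VaR = −(r̄ − z·σ) = −(2.8800 − 1.282 × 8.6164) = −(-8.1662) = 8.1662%

8.17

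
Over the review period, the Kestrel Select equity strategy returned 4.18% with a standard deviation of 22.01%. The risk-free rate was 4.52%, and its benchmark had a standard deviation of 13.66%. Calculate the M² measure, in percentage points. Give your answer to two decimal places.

Sharpe = (Rp − Rf) / σp = (4.18% − 4.52%) / 22.01% = -0.0154
M² = Rf + Sharpe × σm = 4.52% + -0.0154 × 13.66% = 4.3096%

4.31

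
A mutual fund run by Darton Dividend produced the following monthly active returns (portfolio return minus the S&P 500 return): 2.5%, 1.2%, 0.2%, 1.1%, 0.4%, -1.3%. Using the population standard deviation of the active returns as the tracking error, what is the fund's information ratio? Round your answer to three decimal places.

Mean return μ = 4.10 / 6 = 0.6833%
Σ(r − μ)² = 7.9883; population σ = √(7.9883/6) = 1.1539%
IR = μ / tracking error = 0.6833 / 1.1539 = 0.5922

0.592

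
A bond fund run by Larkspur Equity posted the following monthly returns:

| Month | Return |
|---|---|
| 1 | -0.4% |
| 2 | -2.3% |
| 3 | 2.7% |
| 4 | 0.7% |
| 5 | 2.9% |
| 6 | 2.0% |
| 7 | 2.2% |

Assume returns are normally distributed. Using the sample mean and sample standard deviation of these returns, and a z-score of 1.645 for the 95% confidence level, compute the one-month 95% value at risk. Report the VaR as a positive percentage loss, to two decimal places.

2.02

μ = (-0.4 − 2.3 + 2.7 + 0.7 + 2.9 + 2 + 2.2) / 7 = 1.1143%
Σ(r − μ)² = (-0.4 − 1.1143)² + (-2.3 − 1.1143)² + (2.7 − 1.1143)² + … = 21.7886
σ = √[21.7886 / 6] = 1.9056%
VaR = −(μ − z·σ) = −(1.1143 − 1.645 × 1.9056) = −(-2.0204) = 2.0204%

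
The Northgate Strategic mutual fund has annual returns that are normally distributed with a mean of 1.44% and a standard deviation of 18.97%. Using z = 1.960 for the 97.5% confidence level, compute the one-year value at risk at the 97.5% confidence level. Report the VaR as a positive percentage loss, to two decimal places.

VaR (as % loss) = −(μ − z·σ) = −(1.44% − 1.960 × 18.97%) = −(-35.7412%) = 35.7412%

35.74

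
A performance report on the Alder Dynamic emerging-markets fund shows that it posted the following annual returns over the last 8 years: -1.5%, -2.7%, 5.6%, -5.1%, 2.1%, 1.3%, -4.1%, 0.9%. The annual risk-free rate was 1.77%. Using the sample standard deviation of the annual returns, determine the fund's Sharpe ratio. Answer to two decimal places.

Mean return r̄ = -3.50 / 8 = -0.4375%
Sample σ = √[Σ(r − r̄)² / 7] = √[89.0988 / 7] = √12.7284 = 3.5677%
Sharpe = (r̄ − rf) / σ = (-0.4375 − 1.77) / 3.5677 = -2.2075 / 3.5677 = -0.6187

-0.62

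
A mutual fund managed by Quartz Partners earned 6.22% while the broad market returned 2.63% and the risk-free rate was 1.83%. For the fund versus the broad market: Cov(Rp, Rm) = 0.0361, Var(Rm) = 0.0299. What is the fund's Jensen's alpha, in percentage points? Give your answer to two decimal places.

3.42

β = Cov / Var = 0.0361 / 0.0299 = 1.2074
E[R] = Rf + β(Rm − Rf) = 1.83% + 1.2074 × (2.63% − 1.83%) = 2.7959%
α = Rp − E[R] = 6.22% − 2.7959% = 3.4241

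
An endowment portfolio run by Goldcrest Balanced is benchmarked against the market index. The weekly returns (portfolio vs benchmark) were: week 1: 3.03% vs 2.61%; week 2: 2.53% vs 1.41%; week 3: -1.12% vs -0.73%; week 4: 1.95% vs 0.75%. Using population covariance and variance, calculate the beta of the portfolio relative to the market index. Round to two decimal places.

r̄p = 1.5975%,  r̄m = 1.0100%
Cov = Σ(rp − r̄p)(rm − r̄m) / 4 = 1.8255
Var(rm) = Σ(rm − r̄m)² / 4 = 1.4538
β = Cov / Var = 1.8255 / 1.4538 = 1.2557

1.26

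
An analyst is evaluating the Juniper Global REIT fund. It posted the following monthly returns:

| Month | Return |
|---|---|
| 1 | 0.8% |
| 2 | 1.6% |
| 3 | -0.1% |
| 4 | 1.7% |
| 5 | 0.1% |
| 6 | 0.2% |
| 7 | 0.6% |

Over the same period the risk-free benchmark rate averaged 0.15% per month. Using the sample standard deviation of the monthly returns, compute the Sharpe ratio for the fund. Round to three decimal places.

r̄ = (0.8 + 1.6 − 0.1 + 1.7 + 0.1 + 0.2 + 0.6) / 7 = 4.90 / 7 = 0.7000%
Σ(r − r̄)² = (0.8 − 0.7000)² + (1.6 − 0.7000)² + … = 3.0800
sample σ = √(3.0800 / 6) = √0.5133 = 0.7164%
Sharpe = (r̄ − rf) / σ = (0.7000 − 0.15) / 0.7164 = 0.5500 / 0.7164 = 0.7677

0.768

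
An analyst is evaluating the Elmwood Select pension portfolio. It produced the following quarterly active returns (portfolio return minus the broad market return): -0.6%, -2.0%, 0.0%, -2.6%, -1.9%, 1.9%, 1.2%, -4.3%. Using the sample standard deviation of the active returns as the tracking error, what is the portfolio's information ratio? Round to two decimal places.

-0.50

μ = (-0.6 − 2 + 0 − 2.6 − 1.9 + 1.9 + 1.2 − 4.3) / 8 = -1.0375%
Sample σ = √[Σ(r − μ)² / 7] = √[29.6588 / 7] = √4.2370 = 2.0584%
IR = μ / tracking error = -1.0375 / 2.0584 = -0.5040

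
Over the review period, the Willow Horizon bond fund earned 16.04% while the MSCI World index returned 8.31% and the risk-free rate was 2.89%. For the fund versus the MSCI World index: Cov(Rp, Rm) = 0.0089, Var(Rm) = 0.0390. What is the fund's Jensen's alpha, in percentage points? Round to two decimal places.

β = Cov / Var = 0.0089 / 0.0390 = 0.2282
E[R] = Rf + β(Rm − Rf) = 2.89% + 0.2282 × (8.31% − 2.89%) = 4.1268%
α = Rp − E[R] = 16.04% − 4.1268% = 11.9132

11.91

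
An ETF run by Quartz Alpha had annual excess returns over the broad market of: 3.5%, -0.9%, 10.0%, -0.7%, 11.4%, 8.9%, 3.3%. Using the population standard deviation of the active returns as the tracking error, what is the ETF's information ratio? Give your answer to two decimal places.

1.08

Mean return μ = 35.50 / 7 = 5.0714%
Σ(r − μ)² = (3.5 − 5.0714)² + (-0.9 − 5.0714)² + (10 − 5.0714)² + … = 153.5743
population σ = √(153.5743 / 7) = √21.9392 = 4.6839%
IR = μ / tracking error = 5.0714 / 4.6839 = 1.0827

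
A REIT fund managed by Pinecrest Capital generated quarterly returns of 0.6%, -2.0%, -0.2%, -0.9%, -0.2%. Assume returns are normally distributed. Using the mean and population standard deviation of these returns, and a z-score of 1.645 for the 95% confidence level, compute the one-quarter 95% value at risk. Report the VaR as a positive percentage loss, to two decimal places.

Mean return μ = -2.70 / 5 = -0.5400%
Σ(r − μ)² = 3.7920; population σ = √(3.7920/5) = 0.8709%
VaR = −(μ − z·σ) = −(-0.5400 − 1.645 × 0.8709) = −(-1.9726) = 1.9726%

1.97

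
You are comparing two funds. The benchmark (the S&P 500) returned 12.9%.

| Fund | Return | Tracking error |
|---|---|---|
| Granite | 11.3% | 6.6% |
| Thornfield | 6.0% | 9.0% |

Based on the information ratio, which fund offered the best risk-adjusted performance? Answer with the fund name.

Granite

Granite: IR = (11.3% − 12.9%) / 6.6% = -0.242
Thornfield: IR = (6.0% − 12.9%) / 9.0% = -0.767
Highest: Granite (-0.242).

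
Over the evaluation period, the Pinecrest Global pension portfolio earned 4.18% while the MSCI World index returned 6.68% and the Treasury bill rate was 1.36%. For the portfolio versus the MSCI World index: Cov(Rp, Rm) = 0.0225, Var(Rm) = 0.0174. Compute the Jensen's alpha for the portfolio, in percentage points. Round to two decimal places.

β = Cov / Var = 0.0225 / 0.0174 = 1.2931
E[R] = Rf + β(Rm − Rf) = 1.36% + 1.2931 × (6.68% − 1.36%) = 8.2393%
α = Rp − E[R] = 4.18% − 8.2393% = -4.0593

-4.06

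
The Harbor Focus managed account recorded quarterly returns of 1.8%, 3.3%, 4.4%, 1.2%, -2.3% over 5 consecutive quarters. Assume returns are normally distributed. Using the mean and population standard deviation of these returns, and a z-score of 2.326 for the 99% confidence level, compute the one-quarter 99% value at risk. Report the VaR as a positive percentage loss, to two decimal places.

3.64

r̄ = (1.8 + 3.3 + 4.4 + 1.2 − 2.3) / 5 = 8.40 / 5 = 1.6800%
Population σ = √[Σ(r − r̄)² / 5] = √[26.1080 / 5] = √5.2216 = 2.2851%
VaR = −(r̄ − z·σ) = −(1.6800 − 2.326 × 2.2851) = −(-3.6351) = 3.6351%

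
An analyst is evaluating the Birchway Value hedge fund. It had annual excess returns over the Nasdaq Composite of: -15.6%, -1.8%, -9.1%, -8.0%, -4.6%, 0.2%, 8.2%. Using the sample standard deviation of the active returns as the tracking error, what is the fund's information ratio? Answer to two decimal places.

Mean return r̄ = -30.70 / 7 = -4.3857%
Σ(r − r̄)² = 347.2086; sample σ = √(347.2086/6) = 7.6071%
IR = r̄ / tracking error = -4.3857 / 7.6071 = -0.5765

-0.58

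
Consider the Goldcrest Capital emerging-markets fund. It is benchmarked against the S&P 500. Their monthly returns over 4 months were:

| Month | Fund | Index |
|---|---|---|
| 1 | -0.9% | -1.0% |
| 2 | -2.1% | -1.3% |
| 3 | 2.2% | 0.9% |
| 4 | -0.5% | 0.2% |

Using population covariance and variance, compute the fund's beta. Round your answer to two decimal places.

1.61

r̄p = -0.3250%,  r̄m = -0.3000%
Cov = Σ(rp − r̄p)(rm − r̄m) / 4 = 1.2800
Var(rm) = Σ(rm − r̄m)² / 4 = 0.7950
β = Cov / Var = 1.2800 / 0.7950 = 1.6101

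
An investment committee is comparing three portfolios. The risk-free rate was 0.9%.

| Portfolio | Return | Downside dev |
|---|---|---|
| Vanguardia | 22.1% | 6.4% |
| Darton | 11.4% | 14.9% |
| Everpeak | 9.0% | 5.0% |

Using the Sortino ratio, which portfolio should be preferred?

Vanguardia: Sortino ratio = (22.1% − 0.9%) / 6.4% = 3.313
Darton: Sortino ratio = (11.4% − 0.9%) / 14.9% = 0.705
Everpeak: Sortino ratio = (9.0% − 0.9%) / 5.0% = 1.620
Highest: Vanguardia (3.313).

Vanguardia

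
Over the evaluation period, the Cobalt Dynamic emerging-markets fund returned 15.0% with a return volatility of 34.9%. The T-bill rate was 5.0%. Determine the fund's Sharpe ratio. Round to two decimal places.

Sharpe = (Rp − Rf) / σp = (15.0% − 5.0%) / 34.9% = 10.00% / 34.9% = 0.2865

0.29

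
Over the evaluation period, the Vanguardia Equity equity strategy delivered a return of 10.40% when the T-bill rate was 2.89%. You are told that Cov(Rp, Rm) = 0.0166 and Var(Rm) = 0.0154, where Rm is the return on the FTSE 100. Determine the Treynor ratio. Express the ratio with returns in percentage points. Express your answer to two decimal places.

6.97

β = Cov / Var = 0.0166 / 0.0154 = 1.0779
Treynor = (Rp − Rf) / β = (10.40% − 2.89%) / 1.0779 = 7.51 / 1.0779 = 6.9673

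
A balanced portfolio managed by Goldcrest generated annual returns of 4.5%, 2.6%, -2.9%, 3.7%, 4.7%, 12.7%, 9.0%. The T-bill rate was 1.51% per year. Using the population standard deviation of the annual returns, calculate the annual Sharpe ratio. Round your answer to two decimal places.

0.74

Mean return r̄ = 34.30 / 7 = 4.9000%
Population std dev = √[145.4200 / 7] = 4.5579%
Sharpe = (r̄ − rf) / σ = (4.9000 − 1.51) / 4.5579 = 3.3900 / 4.5579 = 0.7438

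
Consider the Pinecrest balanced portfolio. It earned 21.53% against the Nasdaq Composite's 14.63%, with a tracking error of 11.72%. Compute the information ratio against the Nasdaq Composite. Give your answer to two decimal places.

IR = (Rp − Rb) / TE = (21.53% − 14.63%) / 11.72% = 6.90% / 11.72% = 0.5887

0.59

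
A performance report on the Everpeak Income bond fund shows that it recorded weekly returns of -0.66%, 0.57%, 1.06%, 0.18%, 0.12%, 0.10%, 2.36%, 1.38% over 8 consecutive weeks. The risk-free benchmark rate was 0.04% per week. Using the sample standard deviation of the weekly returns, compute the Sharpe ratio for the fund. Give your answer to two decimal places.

0.64

μ = (-0.66 + 0.57 + 1.06 + 0.18 + 0.12 + 0.1 + 2.36 + 1.38) / 8 = 0.6388%
Σ(r − μ)² = 6.1509; sample σ = √(6.1509/7) = 0.9374%
Sharpe = (μ − rf) / σ = (0.6388 − 0.04) / 0.9374 = 0.5988 / 0.9374 = 0.6388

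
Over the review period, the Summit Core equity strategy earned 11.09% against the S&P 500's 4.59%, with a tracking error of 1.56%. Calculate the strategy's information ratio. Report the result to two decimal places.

4.17

IR = (Rp − Rb) / TE = (11.09% − 4.59%) / 1.56% = 6.50% / 1.56% = 4.1667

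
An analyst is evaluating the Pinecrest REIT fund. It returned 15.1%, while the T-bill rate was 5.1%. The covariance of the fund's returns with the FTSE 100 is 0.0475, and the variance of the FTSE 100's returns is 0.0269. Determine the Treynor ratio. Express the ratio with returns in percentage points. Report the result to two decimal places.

5.66

β = Cov / Var = 0.0475 / 0.0269 = 1.7658
Treynor = (Rp − Rf) / β = (15.1% − 5.1%) / 1.7658 = 10.00 / 1.7658 = 5.6632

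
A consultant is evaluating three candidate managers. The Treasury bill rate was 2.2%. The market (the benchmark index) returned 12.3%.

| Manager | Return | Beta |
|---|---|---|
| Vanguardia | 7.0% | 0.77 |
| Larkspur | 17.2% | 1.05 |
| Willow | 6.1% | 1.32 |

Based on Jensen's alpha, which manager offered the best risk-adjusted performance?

Larkspur

Vanguardia: α = 7.0% − [2.2% + 0.77 × (12.3% − 2.2%)] = -2.977
Larkspur: α = 17.2% − [2.2% + 1.05 × (12.3% − 2.2%)] = 4.395
Willow: α = 6.1% − [2.2% + 1.32 × (12.3% − 2.2%)] = -9.432
Highest: Larkspur (4.395).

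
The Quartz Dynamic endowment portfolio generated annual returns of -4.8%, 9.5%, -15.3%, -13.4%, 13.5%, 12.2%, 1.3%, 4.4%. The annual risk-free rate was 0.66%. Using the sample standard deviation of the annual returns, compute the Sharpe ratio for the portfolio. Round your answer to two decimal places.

r̄ = (-4.8 + 9.5 − 15.3 − 13.4 + 13.5 + 12.2 + 1.3 + 4.4) / 8 = 7.40 / 8 = 0.9250%
Σ(r − r̄)² = 872.2350; sample σ = √(872.2350/7) = 11.1627%
Sharpe = (r̄ − rf) / σ = (0.9250 − 0.66) / 11.1627 = 0.2650 / 11.1627 = 0.0237

0.02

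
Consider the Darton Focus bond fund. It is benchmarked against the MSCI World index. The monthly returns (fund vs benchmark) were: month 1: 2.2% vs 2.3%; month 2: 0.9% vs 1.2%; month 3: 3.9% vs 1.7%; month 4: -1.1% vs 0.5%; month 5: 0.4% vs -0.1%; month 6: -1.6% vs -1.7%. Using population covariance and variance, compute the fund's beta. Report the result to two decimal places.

r̄p = 0.7833%,  r̄m = 0.6500%
Cov = Σ(rp − r̄p)(rm − r̄m) / 6 = 1.9742
Var(rm) = Σ(rm − r̄m)² / 6 = 1.7058
β = Cov / Var = 1.9742 / 1.7058 = 1.1573

1.16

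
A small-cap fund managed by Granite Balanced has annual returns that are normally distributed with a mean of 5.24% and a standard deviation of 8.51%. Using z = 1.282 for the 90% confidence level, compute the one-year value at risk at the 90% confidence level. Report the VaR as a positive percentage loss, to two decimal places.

VaR (as % loss) = −(μ − z·σ) = −(5.24% − 1.282 × 8.51%) = −(-5.66982%) = 5.66982%

5.67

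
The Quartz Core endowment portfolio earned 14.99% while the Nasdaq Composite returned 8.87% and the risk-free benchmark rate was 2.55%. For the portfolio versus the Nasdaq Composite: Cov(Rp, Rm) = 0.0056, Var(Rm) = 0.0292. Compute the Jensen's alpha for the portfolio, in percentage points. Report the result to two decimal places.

11.23

β = Cov / Var = 0.0056 / 0.0292 = 0.1918
E[R] = Rf + β(Rm − Rf) = 2.55% + 0.1918 × (8.87% − 2.55%) = 3.7622%
α = Rp − E[R] = 14.99% − 3.7622% = 11.2278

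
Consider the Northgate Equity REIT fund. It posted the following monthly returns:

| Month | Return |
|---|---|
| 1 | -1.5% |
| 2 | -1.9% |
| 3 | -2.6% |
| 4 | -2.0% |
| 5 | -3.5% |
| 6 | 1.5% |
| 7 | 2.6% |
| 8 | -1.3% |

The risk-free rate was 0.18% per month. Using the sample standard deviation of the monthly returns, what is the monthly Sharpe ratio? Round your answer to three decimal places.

-0.611

Mean return r̄ = -8.70 / 8 = -1.0875%
Σ(r − r̄)² = (-1.5 − (-1.0875))² + (-1.9 − (-1.0875))² + (-2.6 − (-1.0875))² + … = 30.1088
σ = √[30.1088 / 7] = 2.0739%
Sharpe = (r̄ − rf) / σ = (-1.0875 − 0.18) / 2.0739 = -1.2675 / 2.0739 = -0.6112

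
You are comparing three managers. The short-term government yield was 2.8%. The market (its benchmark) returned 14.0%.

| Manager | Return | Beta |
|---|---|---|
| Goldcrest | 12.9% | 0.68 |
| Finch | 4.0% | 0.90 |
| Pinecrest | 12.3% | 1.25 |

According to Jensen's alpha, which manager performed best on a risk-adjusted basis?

Goldcrest: α = 12.9% − [2.8% + 0.68 × (14.0% − 2.8%)] = 2.484
Finch: α = 4.0% − [2.8% + 0.90 × (14.0% − 2.8%)] = -8.880
Pinecrest: α = 12.3% − [2.8% + 1.25 × (14.0% − 2.8%)] = -4.500
Highest: Goldcrest (2.484).

Goldcrest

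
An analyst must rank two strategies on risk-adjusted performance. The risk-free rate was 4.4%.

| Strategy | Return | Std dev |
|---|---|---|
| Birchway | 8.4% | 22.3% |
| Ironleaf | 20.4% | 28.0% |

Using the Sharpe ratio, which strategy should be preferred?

Ironleaf

Birchway: Sharpe ratio = (8.4% − 4.4%) / 22.3% = 0.179
Ironleaf: Sharpe ratio = (20.4% − 4.4%) / 28.0% = 0.571
Highest: Ironleaf (0.571).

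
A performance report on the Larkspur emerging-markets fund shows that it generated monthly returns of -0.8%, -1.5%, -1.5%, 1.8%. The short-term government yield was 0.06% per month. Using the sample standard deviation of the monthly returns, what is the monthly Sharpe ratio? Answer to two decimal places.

-0.36

Mean return r̄ = -2.00 / 4 = -0.5000%
Σ(r − r̄)² = 7.3800; sample σ = √(7.3800/3) = 1.5684%
Sharpe = (r̄ − rf) / σ = (-0.5000 − 0.06) / 1.5684 = -0.5600 / 1.5684 = -0.3571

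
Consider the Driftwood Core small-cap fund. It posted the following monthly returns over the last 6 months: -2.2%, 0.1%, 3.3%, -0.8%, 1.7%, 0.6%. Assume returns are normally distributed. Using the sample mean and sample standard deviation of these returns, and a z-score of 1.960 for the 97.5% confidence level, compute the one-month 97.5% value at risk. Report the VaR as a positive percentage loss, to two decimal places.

Mean return r̄ = 2.70 / 6 = 0.4500%
Σ(r − r̄)² = (-2.2 − 0.4500)² + (0.1 − 0.4500)² + (3.3 − 0.4500)² + … = 18.4150
σ = √[18.4150 / 5] = 1.9191%
VaR = −(r̄ − z·σ) = −(0.4500 − 1.960 × 1.9191) = −(-3.3114) = 3.3114%

3.31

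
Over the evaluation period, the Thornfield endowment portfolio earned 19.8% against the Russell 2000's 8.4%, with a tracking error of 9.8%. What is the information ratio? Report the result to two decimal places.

1.16

IR = (Rp − Rb) / TE = (19.8% − 8.4%) / 9.8% = 11.40% / 9.8% = 1.1633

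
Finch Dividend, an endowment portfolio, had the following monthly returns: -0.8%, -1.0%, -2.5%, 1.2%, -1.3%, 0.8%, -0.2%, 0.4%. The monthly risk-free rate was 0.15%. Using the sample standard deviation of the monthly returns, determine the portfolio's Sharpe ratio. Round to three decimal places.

-0.471

r̄ = (-0.8 − 1 − 2.5 + 1.2 − 1.3 + 0.8 − 0.2 + 0.4) / 8 = -0.4250%
Sample std dev = √[10.4150 / 7] = 1.2198%
Sharpe = (r̄ − rf) / σ = (-0.4250 − 0.15) / 1.2198 = -0.5750 / 1.2198 = -0.4714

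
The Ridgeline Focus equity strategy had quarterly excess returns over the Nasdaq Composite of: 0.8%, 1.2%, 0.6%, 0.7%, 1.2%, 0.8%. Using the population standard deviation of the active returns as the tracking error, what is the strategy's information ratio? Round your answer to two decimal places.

r̄ = (0.8 + 1.2 + 0.6 + 0.7 + 1.2 + 0.8) / 6 = 0.8833%
Population σ = √[Σ(r − r̄)² / 6] = √[0.3283 / 6] = √0.0547 = 0.2339%
IR = r̄ / tracking error = 0.8833 / 0.2339 = 3.7764

3.78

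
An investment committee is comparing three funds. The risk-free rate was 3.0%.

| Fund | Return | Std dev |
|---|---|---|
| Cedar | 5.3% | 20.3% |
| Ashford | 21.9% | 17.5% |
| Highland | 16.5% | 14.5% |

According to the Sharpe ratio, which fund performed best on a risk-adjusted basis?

Cedar: Sharpe ratio = (5.3% − 3.0%) / 20.3% = 0.113
Ashford: Sharpe ratio = (21.9% − 3.0%) / 17.5% = 1.080
Highland: Sharpe ratio = (16.5% − 3.0%) / 14.5% = 0.931
Highest: Ashford (1.080).

Ashford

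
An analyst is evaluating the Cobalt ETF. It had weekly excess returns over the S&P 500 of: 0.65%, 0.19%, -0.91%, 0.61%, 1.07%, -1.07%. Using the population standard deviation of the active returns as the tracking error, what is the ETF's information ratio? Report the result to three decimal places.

0.112

Mean return μ = 0.540 / 6 = 0.0900%
Population σ = √[Σ(r − μ)² / 6] = √[3.9000 / 6] = √0.6500 = 0.8062%
IR = μ / tracking error = 0.0900 / 0.8062 = 0.1116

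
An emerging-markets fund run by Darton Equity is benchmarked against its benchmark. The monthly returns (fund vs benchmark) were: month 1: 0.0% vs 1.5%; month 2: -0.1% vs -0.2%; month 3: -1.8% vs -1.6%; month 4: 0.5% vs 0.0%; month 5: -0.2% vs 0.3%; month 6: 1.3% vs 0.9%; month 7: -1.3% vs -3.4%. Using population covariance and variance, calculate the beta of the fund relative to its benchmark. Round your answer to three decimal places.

0.479

r̄p = -0.2286%,  r̄m = -0.3571%
Cov = Σ(rp − r̄p)(rm − r̄m) / 7 = 1.1227
Var(rm) = Σ(rm − r̄m)² / 7 = 2.3453
β = Cov / Var = 1.1227 / 2.3453 = 0.4787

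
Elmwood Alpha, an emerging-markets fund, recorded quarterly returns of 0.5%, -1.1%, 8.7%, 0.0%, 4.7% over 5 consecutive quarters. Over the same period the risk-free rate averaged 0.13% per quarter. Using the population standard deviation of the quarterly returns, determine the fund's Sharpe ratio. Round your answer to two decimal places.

r̄ = (0.5 − 1.1 + 8.7 + 0 + 4.7) / 5 = 2.5600%
Population std dev = √[66.4720 / 5] = 3.6461%
Sharpe = (r̄ − rf) / σ = (2.5600 − 0.13) / 3.6461 = 2.4300 / 3.6461 = 0.6665

0.67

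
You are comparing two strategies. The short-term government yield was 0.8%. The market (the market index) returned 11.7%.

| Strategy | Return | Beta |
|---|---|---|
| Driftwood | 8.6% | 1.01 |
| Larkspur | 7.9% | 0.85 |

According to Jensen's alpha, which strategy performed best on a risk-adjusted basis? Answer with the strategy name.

Larkspur

Driftwood: α = 8.6% − [0.8% + 1.01 × (11.7% − 0.8%)] = -3.209
Larkspur: α = 7.9% − [0.8% + 0.85 × (11.7% − 0.8%)] = -2.165
Highest: Larkspur (-2.165).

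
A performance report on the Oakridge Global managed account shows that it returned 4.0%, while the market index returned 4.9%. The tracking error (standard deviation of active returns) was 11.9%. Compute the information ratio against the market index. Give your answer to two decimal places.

IR = (Rp − Rb) / TE = (4.0% − 4.9%) / 11.9% = -0.90% / 11.9% = -0.0756

-0.08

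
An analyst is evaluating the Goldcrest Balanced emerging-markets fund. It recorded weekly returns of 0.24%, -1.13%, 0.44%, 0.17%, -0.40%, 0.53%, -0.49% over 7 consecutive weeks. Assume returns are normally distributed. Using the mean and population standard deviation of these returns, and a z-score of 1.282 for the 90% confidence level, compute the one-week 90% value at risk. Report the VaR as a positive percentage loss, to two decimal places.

0.81

Mean return r̄ = -0.640 / 7 = -0.0914%
Population std dev = √[2.1795 / 7] = 0.5580%
VaR = −(r̄ − z·σ) = −(-0.0914 − 1.282 × 0.5580) = −(-0.8068) = 0.8068%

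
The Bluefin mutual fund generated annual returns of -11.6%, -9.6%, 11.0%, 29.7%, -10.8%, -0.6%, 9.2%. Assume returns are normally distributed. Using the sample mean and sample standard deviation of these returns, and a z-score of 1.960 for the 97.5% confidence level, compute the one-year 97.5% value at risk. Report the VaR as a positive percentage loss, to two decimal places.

Mean return μ = 17.30 / 7 = 2.4714%
Σ(r − μ)² = (-11.6 − 2.4714)² + (-9.6 − 2.4714)² + … = 1388.6943
σ = √[1388.6943 / 6] = 15.2134%
VaR = −(μ − z·σ) = −(2.4714 − 1.960 × 15.2134) = −(-27.3469) = 27.3469%

27.35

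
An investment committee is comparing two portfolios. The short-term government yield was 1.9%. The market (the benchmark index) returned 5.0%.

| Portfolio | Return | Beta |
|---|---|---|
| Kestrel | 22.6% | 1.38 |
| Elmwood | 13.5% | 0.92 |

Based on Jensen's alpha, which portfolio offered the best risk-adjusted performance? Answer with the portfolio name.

Kestrel: α = 22.6% − [1.9% + 1.38 × (5.0% − 1.9%)] = 16.422
Elmwood: α = 13.5% − [1.9% + 0.92 × (5.0% − 1.9%)] = 8.748
Highest: Kestrel (16.422).

Kestrel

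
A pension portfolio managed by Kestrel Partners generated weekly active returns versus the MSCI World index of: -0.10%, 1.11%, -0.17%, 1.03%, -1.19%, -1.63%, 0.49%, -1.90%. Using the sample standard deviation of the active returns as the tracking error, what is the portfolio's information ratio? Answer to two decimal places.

-0.25

μ = (-0.1 + 1.11 − 0.17 + 1.03 − 1.19 − 1.63 + 0.49 − 1.9) / 8 = -2.360 / 8 = -0.2950%
Sample σ = √[Σ(r − μ)² / 7] = √[9.5588 / 7] = √1.3655 = 1.1685%
IR = μ / tracking error = -0.2950 / 1.1685 = -0.2525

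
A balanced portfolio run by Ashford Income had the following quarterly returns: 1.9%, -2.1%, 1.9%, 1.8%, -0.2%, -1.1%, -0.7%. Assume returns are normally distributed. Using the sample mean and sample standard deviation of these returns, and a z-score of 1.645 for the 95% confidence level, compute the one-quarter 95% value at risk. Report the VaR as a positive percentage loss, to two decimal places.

2.50

Mean return r̄ = 1.50 / 7 = 0.2143%
Σ(r − r̄)² = 16.2886; sample σ = √(16.2886/6) = 1.6477%
VaR = −(r̄ − z·σ) = −(0.2143 − 1.645 × 1.6477) = −(-2.4962) = 2.4962%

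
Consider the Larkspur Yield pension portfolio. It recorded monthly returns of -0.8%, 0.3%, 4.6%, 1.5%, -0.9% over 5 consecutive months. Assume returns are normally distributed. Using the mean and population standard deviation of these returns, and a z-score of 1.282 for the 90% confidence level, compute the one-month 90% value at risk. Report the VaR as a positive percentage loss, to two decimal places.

r̄ = (-0.8 + 0.3 + 4.6 + 1.5 − 0.9) / 5 = 4.70 / 5 = 0.9400%
Σ(r − r̄)² = 20.5320; population σ = √(20.5320/5) = 2.0264%
VaR = −(r̄ − z·σ) = −(0.9400 − 1.282 × 2.0264) = −(-1.6578) = 1.6578%

1.66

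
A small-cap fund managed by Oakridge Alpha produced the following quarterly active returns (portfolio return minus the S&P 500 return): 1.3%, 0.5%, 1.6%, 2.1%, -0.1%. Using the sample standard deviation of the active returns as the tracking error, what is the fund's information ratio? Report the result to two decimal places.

1.23

r̄ = (1.3 + 0.5 + 1.6 + 2.1 − 0.1) / 5 = 5.40 / 5 = 1.0800%
Sample σ = √[Σ(r − r̄)² / 4] = √[3.0880 / 4] = √0.7720 = 0.8786%
IR = r̄ / tracking error = 1.0800 / 0.8786 = 1.2292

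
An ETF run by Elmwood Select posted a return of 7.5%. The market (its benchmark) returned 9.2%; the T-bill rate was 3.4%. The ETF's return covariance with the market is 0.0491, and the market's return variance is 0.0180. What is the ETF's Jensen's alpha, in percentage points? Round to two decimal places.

β = Cov / Var = 0.0491 / 0.0180 = 2.7278
E[R] = Rf + β(Rm − Rf) = 3.4% + 2.7278 × (9.2% − 3.4%) = 19.2212%
α = Rp − E[R] = 7.5% − 19.2212% = -11.7212

-11.72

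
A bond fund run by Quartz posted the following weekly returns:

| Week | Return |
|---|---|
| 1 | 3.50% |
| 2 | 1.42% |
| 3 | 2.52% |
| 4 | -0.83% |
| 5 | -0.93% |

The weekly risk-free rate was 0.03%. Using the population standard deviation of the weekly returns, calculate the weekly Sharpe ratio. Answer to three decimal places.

r̄ = (3.5 + 1.42 + 2.52 − 0.83 − 0.93) / 5 = 1.1360%
Σ(r − r̄)² = (3.5 − 1.1360)² + (1.42 − 1.1360)² + (2.52 − 1.1360)² + … = 15.7181
σ = √[15.7181 / 5] = 1.7730%
Sharpe = (r̄ − rf) / σ = (1.1360 − 0.03) / 1.7730 = 1.1060 / 1.7730 = 0.6238

0.624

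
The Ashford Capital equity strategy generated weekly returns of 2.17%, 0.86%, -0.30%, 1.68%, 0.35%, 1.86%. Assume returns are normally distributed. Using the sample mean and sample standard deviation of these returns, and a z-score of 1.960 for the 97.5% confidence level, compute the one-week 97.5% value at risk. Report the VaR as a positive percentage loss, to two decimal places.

0.78

Mean return μ = 6.620 / 6 = 1.1033%
Σ(r − μ)² = (2.17 − 1.1033)² + (0.86 − 1.1033)² + … = 4.6389
σ = √[4.6389 / 5] = 0.9632%
VaR = −(μ − z·σ) = −(1.1033 − 1.960 × 0.9632) = −(-0.7846) = 0.7846%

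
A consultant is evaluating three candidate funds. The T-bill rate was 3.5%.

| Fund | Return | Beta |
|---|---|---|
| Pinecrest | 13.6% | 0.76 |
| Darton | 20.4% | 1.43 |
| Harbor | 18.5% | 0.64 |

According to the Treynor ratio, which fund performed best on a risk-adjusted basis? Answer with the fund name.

Pinecrest: Treynor = (13.6% − 3.5%) / 0.76 = 13.289
Darton: Treynor = (20.4% − 3.5%) / 1.43 = 11.818
Harbor: Treynor = (18.5% − 3.5%) / 0.64 = 23.438
Highest: Harbor (23.438).

Harbor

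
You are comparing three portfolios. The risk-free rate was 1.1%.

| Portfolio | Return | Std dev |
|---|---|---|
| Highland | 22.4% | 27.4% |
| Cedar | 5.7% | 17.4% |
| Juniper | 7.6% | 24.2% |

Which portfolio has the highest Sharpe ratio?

Highland: Sharpe ratio = (22.4% − 1.1%) / 27.4% = 0.777
Cedar: Sharpe ratio = (5.7% − 1.1%) / 17.4% = 0.264
Juniper: Sharpe ratio = (7.6% − 1.1%) / 24.2% = 0.269
Highest: Highland (0.777).

Highland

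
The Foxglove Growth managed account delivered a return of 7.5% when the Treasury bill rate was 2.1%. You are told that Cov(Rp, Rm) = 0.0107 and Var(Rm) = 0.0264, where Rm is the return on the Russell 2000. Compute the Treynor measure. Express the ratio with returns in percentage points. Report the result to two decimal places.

β = Cov / Var = 0.0107 / 0.0264 = 0.4053
Treynor = (Rp − Rf) / β = (7.5% − 2.1%) / 0.4053 = 5.40 / 0.4053 = 13.3235

13.32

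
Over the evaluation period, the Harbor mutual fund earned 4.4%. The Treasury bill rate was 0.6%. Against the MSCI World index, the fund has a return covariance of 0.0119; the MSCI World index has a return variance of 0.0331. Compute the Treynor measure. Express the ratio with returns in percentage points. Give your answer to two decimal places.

β = Cov / Var = 0.0119 / 0.0331 = 0.3595
Treynor = (Rp − Rf) / β = (4.4% − 0.6%) / 0.3595 = 3.80 / 0.3595 = 10.5702

10.57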